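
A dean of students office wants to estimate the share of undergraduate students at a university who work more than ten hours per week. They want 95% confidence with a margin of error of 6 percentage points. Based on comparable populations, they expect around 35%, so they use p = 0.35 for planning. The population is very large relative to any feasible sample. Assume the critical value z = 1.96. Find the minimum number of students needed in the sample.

With p = 0.35, p(1−p) = 0.2275.
n = z²·p(1−p)/E² = 1.96² × 0.2275 / 0.060² = 3.8416 × 0.2275 / 0.003600 ≈ 242.77.
Rounding up gives n = 243.

243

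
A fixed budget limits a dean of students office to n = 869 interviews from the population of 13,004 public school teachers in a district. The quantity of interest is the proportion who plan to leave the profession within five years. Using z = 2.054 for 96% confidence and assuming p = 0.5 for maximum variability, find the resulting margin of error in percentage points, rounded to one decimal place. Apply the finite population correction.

Finite-population factor: (N−n)/(N−1) = (13004−869)/(13004−1) = 0.9332.
SE(p̂) = √[p(1−p)/n · (N−n)/(N−1)] = √[0.2500/869 × 0.9332] = 0.01639.
E = z × SE = 2.054 × 0.01639 = 0.03366 ≈ 3.4 percentage points.

3.4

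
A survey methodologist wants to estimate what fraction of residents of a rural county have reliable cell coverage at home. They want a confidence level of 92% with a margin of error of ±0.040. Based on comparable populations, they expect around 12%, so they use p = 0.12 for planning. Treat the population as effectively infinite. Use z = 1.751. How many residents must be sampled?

203

With p = 0.12, p(1−p) = 0.1056.
n = z²·p(1−p)/E² = 1.751² × 0.1056 / 0.040² = 3.0660 × 0.1056 / 0.001600 ≈ 202.36.
Rounding up gives n = 203.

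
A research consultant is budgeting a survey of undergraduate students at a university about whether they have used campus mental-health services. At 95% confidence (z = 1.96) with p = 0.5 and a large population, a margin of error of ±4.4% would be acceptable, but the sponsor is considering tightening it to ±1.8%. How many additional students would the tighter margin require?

2468

At ±4.4%: n = 1.96² × 0.2500 / 0.044² ≈ 496.07 → 497.
At ±1.8%: n = 1.96² × 0.2500 / 0.018² ≈ 2964.20 → 2965.
Additional respondents: 2965 − 497 = 2468.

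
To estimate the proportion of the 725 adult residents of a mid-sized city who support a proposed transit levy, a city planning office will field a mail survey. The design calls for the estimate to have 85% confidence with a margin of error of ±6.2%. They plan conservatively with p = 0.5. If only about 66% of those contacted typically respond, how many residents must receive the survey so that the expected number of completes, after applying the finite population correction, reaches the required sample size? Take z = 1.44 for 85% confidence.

173

Completed interviews needed (unadjusted): n₀ = 1.44² × 0.2500 / 0.062² ≈ 134.86 → 135.
FPC for N = 725: n = 135 / (1 + 134/725) = 135 / 1.1848 ≈ 113.94 → 114.
At a 66% response rate, contacts needed = 114 / 0.66 ≈ 172.73 → 173.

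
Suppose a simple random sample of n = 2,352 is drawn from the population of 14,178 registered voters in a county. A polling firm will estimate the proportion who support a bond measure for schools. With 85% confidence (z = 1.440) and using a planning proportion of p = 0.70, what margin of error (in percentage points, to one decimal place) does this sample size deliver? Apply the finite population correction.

1.2

Finite-population factor: (N−n)/(N−1) = (14178−2352)/(14178−1) = 0.8342.
SE(p̂) = √[p(1−p)/n · (N−n)/(N−1)] = √[0.2100/2352 × 0.8342] = 0.00863.
E = z × SE = 1.440 × 0.00863 = 0.01243 ≈ 1.2 percentage points.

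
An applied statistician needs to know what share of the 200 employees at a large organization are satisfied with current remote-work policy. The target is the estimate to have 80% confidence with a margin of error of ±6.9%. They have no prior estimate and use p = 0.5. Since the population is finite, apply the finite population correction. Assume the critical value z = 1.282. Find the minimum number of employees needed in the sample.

Unadjusted: n₀ = 1.282² × 0.50 × 0.50 / 0.069² ≈ 86.30, so n₀ = 87.
Finite population correction with N = 200: n = n₀ / (1 + (n₀−1)/N) = 87 / (1 + 86/200) = 87 / 1.4300 ≈ 60.84.
Rounding up, n = 61.

61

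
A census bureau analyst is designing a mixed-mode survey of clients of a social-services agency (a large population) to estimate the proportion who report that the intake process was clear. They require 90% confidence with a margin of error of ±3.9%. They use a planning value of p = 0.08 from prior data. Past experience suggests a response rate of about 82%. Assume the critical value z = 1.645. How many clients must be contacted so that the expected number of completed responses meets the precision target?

Completed interviews needed: n₀ = 1.645² × 0.0736 / 0.039² ≈ 130.94 → 131.
At an 82% response rate, contacts needed = 131 / 0.82 ≈ 159.76 → 160.

160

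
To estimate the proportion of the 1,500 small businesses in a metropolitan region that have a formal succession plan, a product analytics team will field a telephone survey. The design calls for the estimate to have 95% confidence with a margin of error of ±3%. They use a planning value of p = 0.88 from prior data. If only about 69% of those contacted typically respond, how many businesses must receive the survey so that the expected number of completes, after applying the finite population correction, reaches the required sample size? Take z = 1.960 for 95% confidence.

503

Completed interviews needed (unadjusted): n₀ = 1.960² × 0.1056 / 0.030² ≈ 450.75 → 451.
FPC for N = 1,500: n = 451 / (1 + 450/1500) = 451 / 1.3000 ≈ 346.92 → 347.
At a 69% response rate, contacts needed = 347 / 0.69 ≈ 502.90 → 503.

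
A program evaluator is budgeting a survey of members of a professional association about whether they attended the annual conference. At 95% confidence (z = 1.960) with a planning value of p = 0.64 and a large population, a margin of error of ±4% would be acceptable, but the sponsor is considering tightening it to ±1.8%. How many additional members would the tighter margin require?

2178

At ±4%: n = 1.960² × 0.2304 / 0.040² ≈ 553.19 → 554.
At ±1.8%: n = 1.960² × 0.2304 / 0.018² ≈ 2731.80 → 2732.
Additional respondents: 2732 − 554 = 2178.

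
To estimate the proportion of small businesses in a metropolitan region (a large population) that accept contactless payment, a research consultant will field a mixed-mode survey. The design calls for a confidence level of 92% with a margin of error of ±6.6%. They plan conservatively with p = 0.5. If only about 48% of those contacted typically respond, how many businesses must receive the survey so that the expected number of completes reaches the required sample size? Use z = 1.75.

Completed interviews needed: n₀ = 1.75² × 0.2500 / 0.066² ≈ 175.76 → 176.
At a 48% response rate, contacts needed = 176 / 0.48 ≈ 366.67 → 367.

367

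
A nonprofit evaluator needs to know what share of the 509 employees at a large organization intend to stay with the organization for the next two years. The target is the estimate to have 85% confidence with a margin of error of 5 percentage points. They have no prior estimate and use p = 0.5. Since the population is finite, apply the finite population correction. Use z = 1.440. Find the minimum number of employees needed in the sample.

Unadjusted: n₀ = 1.440² × 0.50 × 0.50 / 0.050² ≈ 207.36, so n₀ = 208.
Finite population correction with N = 509: n = n₀ / (1 + (n₀−1)/N) = 208 / (1 + 207/509) = 208 / 1.4067 ≈ 147.87.
Rounding up, n = 148.

148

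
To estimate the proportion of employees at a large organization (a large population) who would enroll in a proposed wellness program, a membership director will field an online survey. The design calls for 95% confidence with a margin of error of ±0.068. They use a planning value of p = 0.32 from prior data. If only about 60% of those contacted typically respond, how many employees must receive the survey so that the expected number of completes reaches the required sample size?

302

For 95% confidence, z = 1.96.
Completed interviews needed: n₀ = 1.96² × 0.2176 / 0.068² ≈ 180.78 → 181.
At a 60% response rate, contacts needed = 181 / 0.60 ≈ 301.67 → 302.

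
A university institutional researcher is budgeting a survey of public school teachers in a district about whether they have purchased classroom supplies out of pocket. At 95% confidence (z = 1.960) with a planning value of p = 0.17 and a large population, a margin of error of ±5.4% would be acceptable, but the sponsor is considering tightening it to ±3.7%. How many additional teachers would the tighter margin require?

210

At ±5.4%: n = 1.960² × 0.1411 / 0.054² ≈ 185.89 → 186.
At ±3.7%: n = 1.960² × 0.1411 / 0.037² ≈ 395.95 → 396.
Additional respondents: 396 − 186 = 210.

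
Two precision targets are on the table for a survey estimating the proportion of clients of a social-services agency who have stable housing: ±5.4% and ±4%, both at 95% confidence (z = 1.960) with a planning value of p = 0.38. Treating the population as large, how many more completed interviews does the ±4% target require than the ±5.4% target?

255

At ±5.4%: n = 1.960² × 0.2356 / 0.054² ≈ 310.38 → 311.
At ±4%: n = 1.960² × 0.2356 / 0.040² ≈ 565.68 → 566.
Additional respondents: 566 − 311 = 255.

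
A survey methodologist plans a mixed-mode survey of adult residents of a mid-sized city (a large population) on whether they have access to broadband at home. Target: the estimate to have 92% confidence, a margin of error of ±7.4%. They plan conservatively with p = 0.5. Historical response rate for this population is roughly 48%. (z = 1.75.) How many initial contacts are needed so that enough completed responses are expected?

Completed interviews needed: n₀ = 1.75² × 0.2500 / 0.074² ≈ 139.81 → 140.
At a 48% response rate, contacts needed = 140 / 0.48 ≈ 291.67 → 292.

292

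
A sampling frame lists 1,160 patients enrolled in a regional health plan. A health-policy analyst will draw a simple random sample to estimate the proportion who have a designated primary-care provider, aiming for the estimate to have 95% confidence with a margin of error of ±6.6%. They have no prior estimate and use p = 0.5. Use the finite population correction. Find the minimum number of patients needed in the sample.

186

For 95% confidence, z = 1.960.
Unadjusted: n₀ = 1.960² × 0.50 × 0.50 / 0.066² ≈ 220.48, so n₀ = 221.
Finite population correction with N = 1,160: n = n₀ / (1 + (n₀−1)/N) = 221 / (1 + 220/1160) = 221 / 1.1897 ≈ 185.77.
Rounding up, n = 186.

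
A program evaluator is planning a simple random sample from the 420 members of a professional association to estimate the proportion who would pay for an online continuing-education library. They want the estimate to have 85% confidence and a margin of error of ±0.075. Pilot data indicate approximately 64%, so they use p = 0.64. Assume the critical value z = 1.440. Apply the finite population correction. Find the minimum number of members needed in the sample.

Unadjusted: n₀ = 1.440² × 0.64 × 0.36 / 0.075² ≈ 84.93, so n₀ = 85.
Finite population correction with N = 420: n = n₀ / (1 + (n₀−1)/N) = 85 / (1 + 84/420) = 85 / 1.2000 ≈ 70.83.
Rounding up, n = 71.

71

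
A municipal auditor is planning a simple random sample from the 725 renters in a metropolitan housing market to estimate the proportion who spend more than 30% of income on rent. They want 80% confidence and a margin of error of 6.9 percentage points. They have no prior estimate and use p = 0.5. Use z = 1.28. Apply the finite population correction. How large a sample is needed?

78

Unadjusted: n₀ = 1.28² × 0.50 × 0.50 / 0.069² ≈ 86.03, so n₀ = 87.
Finite population correction with N = 725: n = n₀ / (1 + (n₀−1)/N) = 87 / (1 + 86/725) = 87 / 1.1186 ≈ 77.77.
Rounding up, n = 78.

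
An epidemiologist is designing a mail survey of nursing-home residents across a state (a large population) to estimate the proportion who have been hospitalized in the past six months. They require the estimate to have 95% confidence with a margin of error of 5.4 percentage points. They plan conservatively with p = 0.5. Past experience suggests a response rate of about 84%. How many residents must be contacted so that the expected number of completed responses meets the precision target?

393

For 95% confidence, z = 1.96.
Completed interviews needed: n₀ = 1.96² × 0.2500 / 0.054² ≈ 329.36 → 330.
At an 84% response rate, contacts needed = 330 / 0.84 ≈ 392.86 → 393.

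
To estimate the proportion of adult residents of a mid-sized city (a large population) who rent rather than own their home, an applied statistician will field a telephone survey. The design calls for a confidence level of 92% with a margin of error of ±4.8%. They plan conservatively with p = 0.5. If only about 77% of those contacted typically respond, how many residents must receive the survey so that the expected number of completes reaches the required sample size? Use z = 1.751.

433

Completed interviews needed: n₀ = 1.751² × 0.2500 / 0.048² ≈ 332.68 → 333.
At a 77% response rate, contacts needed = 333 / 0.77 ≈ 432.47 → 433.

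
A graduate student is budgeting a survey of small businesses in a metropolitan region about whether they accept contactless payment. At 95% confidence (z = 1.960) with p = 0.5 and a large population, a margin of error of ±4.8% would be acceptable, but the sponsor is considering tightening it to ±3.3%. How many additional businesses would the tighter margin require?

At ±4.8%: n = 1.960² × 0.2500 / 0.048² ≈ 416.84 → 417.
At ±3.3%: n = 1.960² × 0.2500 / 0.033² ≈ 881.91 → 882.
Additional respondents: 882 − 417 = 465.

465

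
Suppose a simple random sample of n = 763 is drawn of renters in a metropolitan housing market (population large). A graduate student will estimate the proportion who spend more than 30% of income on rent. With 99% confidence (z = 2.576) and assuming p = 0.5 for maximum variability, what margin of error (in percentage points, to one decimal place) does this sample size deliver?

4.7

SE(p̂) = √[p(1−p)/n] = √[0.2500/763] = 0.01810.
E = z × SE = 2.576 × 0.01810 = 0.04663, or 4.7 percentage points.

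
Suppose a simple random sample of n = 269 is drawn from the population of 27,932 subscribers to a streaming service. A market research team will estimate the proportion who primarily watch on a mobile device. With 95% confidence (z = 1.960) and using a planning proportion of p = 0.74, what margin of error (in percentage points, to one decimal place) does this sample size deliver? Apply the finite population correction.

5.2

Finite-population factor: (N−n)/(N−1) = (27932−269)/(27932−1) = 0.9904.
SE(p̂) = √[p(1−p)/n · (N−n)/(N−1)] = √[0.1924/269 × 0.9904] = 0.02662.
E = z × SE = 1.960 × 0.02662 = 0.05217 ≈ 5.2 percentage points.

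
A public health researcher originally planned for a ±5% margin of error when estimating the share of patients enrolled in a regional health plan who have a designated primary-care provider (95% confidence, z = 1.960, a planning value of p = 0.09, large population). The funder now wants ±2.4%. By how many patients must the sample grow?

At ±5%: n = 1.960² × 0.0819 / 0.050² ≈ 125.85 → 126.
At ±2.4%: n = 1.960² × 0.0819 / 0.024² ≈ 546.23 → 547.
Additional respondents: 547 − 126 = 421.

421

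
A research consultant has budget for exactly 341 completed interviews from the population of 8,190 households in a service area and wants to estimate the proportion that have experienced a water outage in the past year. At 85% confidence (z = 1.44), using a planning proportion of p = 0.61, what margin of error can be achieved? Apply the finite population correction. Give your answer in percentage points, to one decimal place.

3.7

Finite-population factor: (N−n)/(N−1) = (8190−341)/(8190−1) = 0.9585.
SE(p̂) = √[p(1−p)/n · (N−n)/(N−1)] = √[0.2379/341 × 0.9585] = 0.02586.
E = z × SE = 1.44 × 0.02586 = 0.03724 ≈ 3.7 percentage points.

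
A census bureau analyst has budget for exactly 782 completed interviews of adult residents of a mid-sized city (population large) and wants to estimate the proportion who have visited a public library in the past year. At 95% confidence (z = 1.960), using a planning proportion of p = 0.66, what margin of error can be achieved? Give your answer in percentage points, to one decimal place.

SE(p̂) = √[p(1−p)/n] = √[0.2244/782] = 0.01694.
E = z × SE = 1.960 × 0.01694 = 0.03320, or 3.3 percentage points.

3.3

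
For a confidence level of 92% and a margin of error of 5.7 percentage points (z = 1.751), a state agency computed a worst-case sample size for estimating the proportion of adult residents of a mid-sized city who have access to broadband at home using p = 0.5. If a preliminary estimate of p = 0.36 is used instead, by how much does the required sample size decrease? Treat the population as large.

18

Conservative (p = 0.5): n = 1.751² × 0.25 / 0.057² ≈ 235.92 → 236.
Using p = 0.36: p(1−p) = 0.2304, so n = 1.751² × 0.2304 / 0.057² ≈ 217.42 → 218.
Reduction: 236 − 218 = 18.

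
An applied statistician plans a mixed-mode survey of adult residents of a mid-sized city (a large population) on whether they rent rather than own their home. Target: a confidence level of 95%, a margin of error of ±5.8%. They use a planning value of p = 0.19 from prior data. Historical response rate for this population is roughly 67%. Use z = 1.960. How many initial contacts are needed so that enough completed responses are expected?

Completed interviews needed: n₀ = 1.960² × 0.1539 / 0.058² ≈ 175.75 → 176.
At a 67% response rate, contacts needed = 176 / 0.67 ≈ 262.69 → 263.

263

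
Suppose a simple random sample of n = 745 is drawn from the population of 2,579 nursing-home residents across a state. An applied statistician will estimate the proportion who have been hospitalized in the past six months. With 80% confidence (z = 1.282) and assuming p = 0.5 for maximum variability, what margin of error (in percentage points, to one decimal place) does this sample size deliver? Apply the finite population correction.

Finite-population factor: (N−n)/(N−1) = (2579−745)/(2579−1) = 0.7114.
SE(p̂) = √[p(1−p)/n · (N−n)/(N−1)] = √[0.2500/745 × 0.7114] = 0.01545.
E = z × SE = 1.282 × 0.01545 = 0.01981 ≈ 2.0 percentage points.

2.0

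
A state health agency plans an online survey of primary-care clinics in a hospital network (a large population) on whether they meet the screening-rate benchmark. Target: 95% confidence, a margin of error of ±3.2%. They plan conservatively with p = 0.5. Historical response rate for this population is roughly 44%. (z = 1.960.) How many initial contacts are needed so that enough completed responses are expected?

2132

Completed interviews needed: n₀ = 1.960² × 0.2500 / 0.032² ≈ 937.89 → 938.
At a 44% response rate, contacts needed = 938 / 0.44 ≈ 2131.82 → 2132.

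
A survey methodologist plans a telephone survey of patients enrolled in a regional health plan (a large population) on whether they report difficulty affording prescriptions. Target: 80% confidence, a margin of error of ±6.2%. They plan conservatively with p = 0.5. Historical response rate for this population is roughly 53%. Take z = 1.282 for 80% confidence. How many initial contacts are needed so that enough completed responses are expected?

202

Completed interviews needed: n₀ = 1.282² × 0.2500 / 0.062² ≈ 106.89 → 107.
At a 53% response rate, contacts needed = 107 / 0.53 ≈ 201.89 → 202.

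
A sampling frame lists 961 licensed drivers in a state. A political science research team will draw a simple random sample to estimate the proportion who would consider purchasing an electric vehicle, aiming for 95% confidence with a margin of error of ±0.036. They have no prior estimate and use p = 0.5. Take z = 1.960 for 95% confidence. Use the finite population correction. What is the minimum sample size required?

419

Unadjusted: n₀ = 1.960² × 0.50 × 0.50 / 0.036² ≈ 741.05, so n₀ = 742.
Finite population correction with N = 961: n = n₀ / (1 + (n₀−1)/N) = 742 / (1 + 741/961) = 742 / 1.7711 ≈ 418.96.
Rounding up, n = 419.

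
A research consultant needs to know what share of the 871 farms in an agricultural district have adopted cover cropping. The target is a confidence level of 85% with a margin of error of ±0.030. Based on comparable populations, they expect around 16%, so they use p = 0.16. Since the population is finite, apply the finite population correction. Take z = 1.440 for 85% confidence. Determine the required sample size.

229

Unadjusted: n₀ = 1.440² × 0.16 × 0.84 / 0.030² ≈ 309.66, so n₀ = 310.
Finite population correction with N = 871: n = n₀ / (1 + (n₀−1)/N) = 310 / (1 + 309/871) = 310 / 1.3548 ≈ 228.82.
Rounding up, n = 229.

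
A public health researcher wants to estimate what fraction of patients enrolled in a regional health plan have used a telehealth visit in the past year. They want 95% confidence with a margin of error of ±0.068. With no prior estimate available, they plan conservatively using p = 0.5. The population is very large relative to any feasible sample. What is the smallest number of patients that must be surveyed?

For 95% confidence, z = 1.960.
With p = 0.5, p(1−p) = 0.25.
n = z²·p(1−p)/E² = 1.960² × 0.2500 / 0.068² = 3.8416 × 0.2500 / 0.004624 ≈ 207.70.
Rounding up gives n = 208.

208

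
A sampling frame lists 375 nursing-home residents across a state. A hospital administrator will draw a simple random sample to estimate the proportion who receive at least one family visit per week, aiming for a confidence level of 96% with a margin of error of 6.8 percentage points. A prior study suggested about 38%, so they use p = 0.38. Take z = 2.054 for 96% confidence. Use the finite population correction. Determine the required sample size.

Unadjusted: n₀ = 2.054² × 0.38 × 0.62 / 0.068² ≈ 214.96, so n₀ = 215.
Finite population correction with N = 375: n = n₀ / (1 + (n₀−1)/N) = 215 / (1 + 214/375) = 215 / 1.5707 ≈ 136.88.
Rounding up, n = 137.

137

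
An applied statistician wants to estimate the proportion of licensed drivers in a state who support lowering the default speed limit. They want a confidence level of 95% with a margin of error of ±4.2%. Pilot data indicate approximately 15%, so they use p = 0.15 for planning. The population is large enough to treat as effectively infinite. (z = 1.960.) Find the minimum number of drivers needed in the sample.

278

With p = 0.15, p(1−p) = 0.1275.
n = z²·p(1−p)/E² = 1.960² × 0.1275 / 0.042² = 3.8416 × 0.1275 / 0.001764 ≈ 277.67.
Rounding up gives n = 278.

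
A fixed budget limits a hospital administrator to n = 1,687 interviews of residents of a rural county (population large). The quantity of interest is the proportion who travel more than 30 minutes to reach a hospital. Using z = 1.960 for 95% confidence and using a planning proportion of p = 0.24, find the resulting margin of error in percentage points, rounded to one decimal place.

SE(p̂) = √[p(1−p)/n] = √[0.1824/1687] = 0.01040.
E = z × SE = 1.960 × 0.01040 = 0.02038, or 2.0 percentage points.

2.0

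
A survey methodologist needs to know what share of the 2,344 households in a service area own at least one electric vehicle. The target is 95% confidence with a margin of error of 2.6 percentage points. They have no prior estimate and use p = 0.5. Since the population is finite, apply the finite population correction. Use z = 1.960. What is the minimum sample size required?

885

Unadjusted: n₀ = 1.960² × 0.50 × 0.50 / 0.026² ≈ 1420.71, so n₀ = 1421.
Finite population correction with N = 2,344: n = n₀ / (1 + (n₀−1)/N) = 1421 / (1 + 1420/2344) = 1421 / 1.6058 ≈ 884.92.
Rounding up, n = 885.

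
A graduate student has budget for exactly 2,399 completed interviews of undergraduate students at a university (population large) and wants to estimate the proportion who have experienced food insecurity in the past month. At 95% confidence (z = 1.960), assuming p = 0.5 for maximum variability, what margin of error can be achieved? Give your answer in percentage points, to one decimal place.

2.0

SE(p̂) = √[p(1−p)/n] = √[0.2500/2399] = 0.01021.
E = z × SE = 1.960 × 0.01021 = 0.02001, or 2.0 percentage points.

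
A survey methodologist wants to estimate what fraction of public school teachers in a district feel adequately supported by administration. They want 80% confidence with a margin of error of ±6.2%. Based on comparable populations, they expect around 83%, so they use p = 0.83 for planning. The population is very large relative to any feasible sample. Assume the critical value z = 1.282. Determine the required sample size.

With p = 0.83, p(1−p) = 0.1411.
n = z²·p(1−p)/E² = 1.282² × 0.1411 / 0.062² = 1.6435 × 0.1411 / 0.003844 ≈ 60.33.
Rounding up gives n = 61.

61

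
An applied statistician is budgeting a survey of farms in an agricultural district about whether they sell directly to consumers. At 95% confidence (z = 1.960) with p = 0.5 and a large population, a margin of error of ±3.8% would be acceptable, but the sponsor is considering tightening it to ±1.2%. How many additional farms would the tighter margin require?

6004

At ±3.8%: n = 1.960² × 0.2500 / 0.038² ≈ 665.10 → 666.
At ±1.2%: n = 1.960² × 0.2500 / 0.012² ≈ 6669.44 → 6670.
Additional respondents: 6670 − 666 = 6004.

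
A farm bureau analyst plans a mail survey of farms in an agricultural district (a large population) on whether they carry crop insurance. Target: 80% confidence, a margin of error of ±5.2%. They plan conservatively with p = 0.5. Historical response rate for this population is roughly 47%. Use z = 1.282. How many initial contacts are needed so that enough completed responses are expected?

324

Completed interviews needed: n₀ = 1.282² × 0.2500 / 0.052² ≈ 151.95 → 152.
At a 47% response rate, contacts needed = 152 / 0.47 ≈ 323.40 → 324.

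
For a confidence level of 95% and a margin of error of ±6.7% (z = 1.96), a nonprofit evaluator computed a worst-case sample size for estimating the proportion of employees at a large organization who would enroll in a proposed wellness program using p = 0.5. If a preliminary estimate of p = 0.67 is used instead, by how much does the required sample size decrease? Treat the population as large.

Conservative (p = 0.5): n = 1.96² × 0.25 / 0.067² ≈ 213.95 → 214.
Using p = 0.67: p(1−p) = 0.2211, so n = 1.96² × 0.2211 / 0.067² ≈ 189.21 → 190.
Reduction: 214 − 190 = 24.

24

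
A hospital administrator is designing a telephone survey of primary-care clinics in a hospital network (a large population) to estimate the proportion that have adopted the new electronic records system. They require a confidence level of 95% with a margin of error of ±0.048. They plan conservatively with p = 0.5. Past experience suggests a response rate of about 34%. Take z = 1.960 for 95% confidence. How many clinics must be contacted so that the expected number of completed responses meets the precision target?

1227

Completed interviews needed: n₀ = 1.960² × 0.2500 / 0.048² ≈ 416.84 → 417.
At a 34% response rate, contacts needed = 417 / 0.34 ≈ 1226.47 → 1227.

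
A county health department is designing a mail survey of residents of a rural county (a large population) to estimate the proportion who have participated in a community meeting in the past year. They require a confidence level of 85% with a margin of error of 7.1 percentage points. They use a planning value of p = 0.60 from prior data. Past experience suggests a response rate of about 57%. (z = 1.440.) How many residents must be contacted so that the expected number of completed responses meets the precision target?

Completed interviews needed: n₀ = 1.440² × 0.2400 / 0.071² ≈ 98.72 → 99.
At a 57% response rate, contacts needed = 99 / 0.57 ≈ 173.68 → 174.

174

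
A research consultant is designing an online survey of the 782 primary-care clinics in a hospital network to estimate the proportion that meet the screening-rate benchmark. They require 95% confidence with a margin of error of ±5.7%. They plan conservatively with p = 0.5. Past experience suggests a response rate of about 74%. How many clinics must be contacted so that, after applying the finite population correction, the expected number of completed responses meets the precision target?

For 95% confidence, z = 1.96.
Completed interviews needed (unadjusted): n₀ = 1.96² × 0.2500 / 0.057² ≈ 295.60 → 296.
FPC for N = 782: n = 296 / (1 + 295/782) = 296 / 1.3772 ≈ 214.92 → 215.
At a 74% response rate, contacts needed = 215 / 0.74 ≈ 290.54 → 291.

291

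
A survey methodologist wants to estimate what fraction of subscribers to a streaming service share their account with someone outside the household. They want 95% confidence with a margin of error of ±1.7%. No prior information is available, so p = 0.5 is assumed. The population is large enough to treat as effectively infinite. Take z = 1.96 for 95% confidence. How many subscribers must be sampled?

With p = 0.5, p(1−p) = 0.25.
n = z²·p(1−p)/E² = 1.96² × 0.2500 / 0.017² = 3.8416 × 0.2500 / 0.000289 ≈ 3323.18.
Rounding up gives n = 3324.

3324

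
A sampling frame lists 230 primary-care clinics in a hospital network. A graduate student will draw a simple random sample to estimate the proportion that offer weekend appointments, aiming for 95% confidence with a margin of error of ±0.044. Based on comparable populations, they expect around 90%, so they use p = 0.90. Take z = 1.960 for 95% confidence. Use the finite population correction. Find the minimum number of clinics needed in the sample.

Unadjusted: n₀ = 1.960² × 0.90 × 0.10 / 0.044² ≈ 178.59, so n₀ = 179.
Finite population correction with N = 230: n = n₀ / (1 + (n₀−1)/N) = 179 / (1 + 178/230) = 179 / 1.7739 ≈ 100.91.
Rounding up, n = 101.

101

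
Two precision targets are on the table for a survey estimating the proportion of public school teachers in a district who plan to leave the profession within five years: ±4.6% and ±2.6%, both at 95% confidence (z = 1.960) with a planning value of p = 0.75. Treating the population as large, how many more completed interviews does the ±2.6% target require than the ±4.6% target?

At ±4.6%: n = 1.960² × 0.1875 / 0.046² ≈ 340.41 → 341.
At ±2.6%: n = 1.960² × 0.1875 / 0.026² ≈ 1065.53 → 1066.
Additional respondents: 1066 − 341 = 725.

725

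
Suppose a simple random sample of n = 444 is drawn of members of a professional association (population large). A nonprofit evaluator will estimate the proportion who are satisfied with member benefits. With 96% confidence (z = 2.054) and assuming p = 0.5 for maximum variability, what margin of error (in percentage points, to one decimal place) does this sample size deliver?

4.9

SE(p̂) = √[p(1−p)/n] = √[0.2500/444] = 0.02373.
E = z × SE = 2.054 × 0.02373 = 0.04874, or 4.9 percentage points.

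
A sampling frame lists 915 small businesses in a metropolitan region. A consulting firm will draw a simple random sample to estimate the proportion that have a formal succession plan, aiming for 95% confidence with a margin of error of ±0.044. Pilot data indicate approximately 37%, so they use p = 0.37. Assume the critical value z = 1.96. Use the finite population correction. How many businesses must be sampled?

Unadjusted: n₀ = 1.96² × 0.37 × 0.63 / 0.044² ≈ 462.54, so n₀ = 463.
Finite population correction with N = 915: n = n₀ / (1 + (n₀−1)/N) = 463 / (1 + 462/915) = 463 / 1.5049 ≈ 307.66.
Rounding up, n = 308.

308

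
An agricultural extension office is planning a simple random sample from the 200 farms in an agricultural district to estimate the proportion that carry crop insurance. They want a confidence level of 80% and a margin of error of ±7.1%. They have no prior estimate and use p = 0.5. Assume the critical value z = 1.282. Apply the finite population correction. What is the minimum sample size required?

59

Unadjusted: n₀ = 1.282² × 0.50 × 0.50 / 0.071² ≈ 81.51, so n₀ = 82.
Finite population correction with N = 200: n = n₀ / (1 + (n₀−1)/N) = 82 / (1 + 81/200) = 82 / 1.4050 ≈ 58.36.
Rounding up, n = 59.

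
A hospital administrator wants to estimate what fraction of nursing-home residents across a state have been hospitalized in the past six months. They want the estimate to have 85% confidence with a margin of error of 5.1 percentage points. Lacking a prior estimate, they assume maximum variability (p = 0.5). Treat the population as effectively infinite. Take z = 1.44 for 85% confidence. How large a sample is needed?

With p = 0.5, p(1−p) = 0.25.
n = z²·p(1−p)/E² = 1.44² × 0.2500 / 0.051² = 2.0736 × 0.2500 / 0.002601 ≈ 199.31.
Rounding up gives n = 200.

200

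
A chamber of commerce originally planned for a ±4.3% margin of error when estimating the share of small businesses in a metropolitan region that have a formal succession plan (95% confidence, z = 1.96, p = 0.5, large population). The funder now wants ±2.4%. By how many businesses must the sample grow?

At ±4.3%: n = 1.96² × 0.2500 / 0.043² ≈ 519.42 → 520.
At ±2.4%: n = 1.96² × 0.2500 / 0.024² ≈ 1667.36 → 1668.
Additional respondents: 1668 − 520 = 1148.

1148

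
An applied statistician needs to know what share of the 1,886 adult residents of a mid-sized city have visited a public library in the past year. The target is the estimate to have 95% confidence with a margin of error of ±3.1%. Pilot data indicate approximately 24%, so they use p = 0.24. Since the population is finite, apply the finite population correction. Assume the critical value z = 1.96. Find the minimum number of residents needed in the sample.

Unadjusted: n₀ = 1.96² × 0.24 × 0.76 / 0.031² ≈ 729.14, so n₀ = 730.
Finite population correction with N = 1,886: n = n₀ / (1 + (n₀−1)/N) = 730 / (1 + 729/1886) = 730 / 1.3865 ≈ 526.49.
Rounding up, n = 527.

527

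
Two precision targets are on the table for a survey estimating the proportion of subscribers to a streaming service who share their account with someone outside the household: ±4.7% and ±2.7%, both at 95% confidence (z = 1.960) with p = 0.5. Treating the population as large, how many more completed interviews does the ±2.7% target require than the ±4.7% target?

883

At ±4.7%: n = 1.960² × 0.2500 / 0.047² ≈ 434.77 → 435.
At ±2.7%: n = 1.960² × 0.2500 / 0.027² ≈ 1317.42 → 1318.
Additional respondents: 1318 − 435 = 883.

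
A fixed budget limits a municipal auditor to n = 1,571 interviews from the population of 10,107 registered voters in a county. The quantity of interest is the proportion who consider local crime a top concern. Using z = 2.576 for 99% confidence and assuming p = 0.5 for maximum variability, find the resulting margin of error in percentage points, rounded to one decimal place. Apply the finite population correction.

Finite-population factor: (N−n)/(N−1) = (10107−1571)/(10107−1) = 0.8446.
SE(p̂) = √[p(1−p)/n · (N−n)/(N−1)] = √[0.2500/1571 × 0.8446] = 0.01159.
E = z × SE = 2.576 × 0.01159 = 0.02987 ≈ 3.0 percentage points.

3.0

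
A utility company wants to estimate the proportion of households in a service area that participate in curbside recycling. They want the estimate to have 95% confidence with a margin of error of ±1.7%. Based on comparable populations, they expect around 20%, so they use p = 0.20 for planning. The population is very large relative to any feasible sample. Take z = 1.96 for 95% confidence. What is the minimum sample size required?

With p = 0.20, p(1−p) = 0.1600.
n = z²·p(1−p)/E² = 1.96² × 0.1600 / 0.017² = 3.8416 × 0.1600 / 0.000289 ≈ 2126.84.
Rounding up gives n = 2127.

2127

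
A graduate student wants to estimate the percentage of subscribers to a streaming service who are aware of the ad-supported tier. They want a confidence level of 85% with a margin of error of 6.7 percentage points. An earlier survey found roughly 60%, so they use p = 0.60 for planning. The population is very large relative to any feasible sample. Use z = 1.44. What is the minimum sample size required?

111

With p = 0.60, p(1−p) = 0.2400.
n = z²·p(1−p)/E² = 1.44² × 0.2400 / 0.067² = 2.0736 × 0.2400 / 0.004489 ≈ 110.86.
Rounding up gives n = 111.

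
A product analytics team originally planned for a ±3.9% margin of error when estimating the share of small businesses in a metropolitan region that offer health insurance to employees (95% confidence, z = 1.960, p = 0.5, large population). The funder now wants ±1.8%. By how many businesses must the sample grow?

2333

At ±3.9%: n = 1.960² × 0.2500 / 0.039² ≈ 631.43 → 632.
At ±1.8%: n = 1.960² × 0.2500 / 0.018² ≈ 2964.20 → 2965.
Additional respondents: 2965 − 632 = 2333.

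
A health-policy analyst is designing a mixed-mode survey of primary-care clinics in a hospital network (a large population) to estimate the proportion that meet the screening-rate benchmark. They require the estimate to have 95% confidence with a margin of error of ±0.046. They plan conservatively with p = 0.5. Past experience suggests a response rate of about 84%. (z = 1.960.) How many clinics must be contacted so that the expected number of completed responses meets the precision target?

Completed interviews needed: n₀ = 1.960² × 0.2500 / 0.046² ≈ 453.88 → 454.
At an 84% response rate, contacts needed = 454 / 0.84 ≈ 540.48 → 541.

541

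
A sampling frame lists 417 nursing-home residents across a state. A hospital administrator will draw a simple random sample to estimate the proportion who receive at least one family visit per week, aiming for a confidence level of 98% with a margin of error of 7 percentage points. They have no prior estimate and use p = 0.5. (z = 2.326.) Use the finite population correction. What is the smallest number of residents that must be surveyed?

167

Unadjusted: n₀ = 2.326² × 0.50 × 0.50 / 0.070² ≈ 276.03, so n₀ = 277.
Finite population correction with N = 417: n = n₀ / (1 + (n₀−1)/N) = 277 / (1 + 276/417) = 277 / 1.6619 ≈ 166.68.
Rounding up, n = 167.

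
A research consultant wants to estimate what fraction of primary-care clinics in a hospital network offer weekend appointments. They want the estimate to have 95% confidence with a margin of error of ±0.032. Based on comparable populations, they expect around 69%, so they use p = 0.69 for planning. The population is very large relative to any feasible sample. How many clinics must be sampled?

803

For 95% confidence, z = 1.960.
With p = 0.69, p(1−p) = 0.2139.
n = z²·p(1−p)/E² = 1.960² × 0.2139 / 0.032² = 3.8416 × 0.2139 / 0.001024 ≈ 802.46.
Rounding up gives n = 803.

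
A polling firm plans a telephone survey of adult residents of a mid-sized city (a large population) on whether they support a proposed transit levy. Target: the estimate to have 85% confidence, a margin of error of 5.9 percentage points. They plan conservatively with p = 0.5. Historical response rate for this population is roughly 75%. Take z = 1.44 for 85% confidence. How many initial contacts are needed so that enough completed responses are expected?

199

Completed interviews needed: n₀ = 1.44² × 0.2500 / 0.059² ≈ 148.92 → 149.
At a 75% response rate, contacts needed = 149 / 0.75 ≈ 198.67 → 199.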